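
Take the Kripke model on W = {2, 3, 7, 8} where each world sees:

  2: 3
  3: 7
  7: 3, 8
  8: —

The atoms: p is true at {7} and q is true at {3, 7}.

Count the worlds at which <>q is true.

3

2: successors {3}; q there: 3:T. ✓
3: successors {7}; q there: 7:T. ✓
7: successors {3, 8}; q there: 3:T, 8:F. ✓
8: no successors, so <>q fails. ✗
Satisfying worlds: {2, 3, 7}.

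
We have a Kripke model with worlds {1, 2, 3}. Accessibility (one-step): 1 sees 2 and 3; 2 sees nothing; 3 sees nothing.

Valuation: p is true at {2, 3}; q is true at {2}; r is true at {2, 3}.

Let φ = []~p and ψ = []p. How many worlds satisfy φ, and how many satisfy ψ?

For []~p:
1: successors {2, 3}; ~p there: 2:F, 3:F. ✗
2: no successors, so []~p holds vacuously. ✓
3: no successors, so []~p holds vacuously. ✓
— 2 worlds.
For []p:
1: successors {2, 3}; p there: 2:T, 3:T. ✓
2: no successors, so []p holds vacuously. ✓
3: no successors, so []p holds vacuously. ✓
— 3 worlds.

2 and 3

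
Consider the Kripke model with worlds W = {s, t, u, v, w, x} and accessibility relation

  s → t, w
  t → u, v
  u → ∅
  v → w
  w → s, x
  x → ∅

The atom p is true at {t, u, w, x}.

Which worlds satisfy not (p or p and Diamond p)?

s: p or p and Diamond p is F. ✓
t: p or p and Diamond p is T. ✗
u: p or p and Diamond p is T. ✗
v: p or p and Diamond p is F. ✓
w: p or p and Diamond p is T. ✗
x: p or p and Diamond p is T. ✗

{s, v}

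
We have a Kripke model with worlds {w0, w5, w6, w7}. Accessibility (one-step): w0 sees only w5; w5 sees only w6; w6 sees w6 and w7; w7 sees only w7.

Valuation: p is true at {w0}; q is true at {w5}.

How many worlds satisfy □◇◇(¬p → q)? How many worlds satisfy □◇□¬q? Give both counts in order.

0 and 4

For □◇◇(¬p → q):
w0: successors {w5}; ◇◇(¬p → q) there: w5:F. ✗
w5: successors {w6}; ◇◇(¬p → q) there: w6:F. ✗
w6: successors {w6, w7}; ◇◇(¬p → q) there: w6:F, w7:F. ✗
w7: successors {w7}; ◇◇(¬p → q) there: w7:F. ✗
— 0 worlds.
For □◇□¬q:
w0: successors {w5}; ◇□¬q there: w5:T. ✓
w5: successors {w6}; ◇□¬q there: w6:T. ✓
w6: successors {w6, w7}; ◇□¬q there: w6:T, w7:T. ✓
w7: successors {w7}; ◇□¬q there: w7:T. ✓
— 4 worlds.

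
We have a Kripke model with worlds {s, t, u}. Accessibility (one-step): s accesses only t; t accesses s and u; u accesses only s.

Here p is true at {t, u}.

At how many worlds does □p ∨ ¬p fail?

s: □p is T, ¬p is T. ✓
t: □p is F, ¬p is F. ✗
u: □p is F, ¬p is F. ✗
Satisfying worlds: {s}.
So □p ∨ ¬p fails at the other 2 worlds.

2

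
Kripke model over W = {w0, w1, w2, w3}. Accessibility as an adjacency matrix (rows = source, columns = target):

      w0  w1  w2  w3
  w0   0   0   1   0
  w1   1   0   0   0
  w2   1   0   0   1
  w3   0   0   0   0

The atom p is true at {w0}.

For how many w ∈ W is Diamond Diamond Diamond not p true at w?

w0: successors {w2}; Diamond Diamond not p there: w2:T. ✓
w1: successors {w0}; Diamond Diamond not p there: w0:T. ✓
w2: successors {w0, w3}; Diamond Diamond not p there: w0:T, w3:F. ✓
w3: no successors, so Diamond Diamond Diamond not p fails. ✗
Satisfying worlds: {w0, w1, w2}.

3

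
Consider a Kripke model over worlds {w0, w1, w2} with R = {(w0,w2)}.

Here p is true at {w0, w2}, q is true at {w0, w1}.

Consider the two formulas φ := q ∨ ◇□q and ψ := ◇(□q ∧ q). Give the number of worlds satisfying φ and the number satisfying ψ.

For q ∨ ◇□q:
w0: q is T, ◇□q is T. ✓
w1: q is T, ◇□q is F. ✓
w2: q is F, ◇□q is F. ✗
— 2 worlds.
For ◇(□q ∧ q):
w0: successors {w2}; □q ∧ q there: w2:F. ✗
w1: no successors, so ◇(□q ∧ q) fails. ✗
w2: no successors, so ◇(□q ∧ q) fails. ✗
— 0 worlds.

2 and 0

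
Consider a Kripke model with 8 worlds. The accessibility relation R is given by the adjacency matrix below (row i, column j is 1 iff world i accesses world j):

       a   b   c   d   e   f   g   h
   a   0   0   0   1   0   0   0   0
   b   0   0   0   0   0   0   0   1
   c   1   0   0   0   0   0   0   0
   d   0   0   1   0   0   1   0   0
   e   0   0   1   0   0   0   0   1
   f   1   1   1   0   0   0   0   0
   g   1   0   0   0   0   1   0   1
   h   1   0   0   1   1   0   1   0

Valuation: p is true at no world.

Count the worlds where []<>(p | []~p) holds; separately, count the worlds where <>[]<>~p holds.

8 and 8

For []<>(p | []~p):
a: successors {d}; <>(p | []~p) there: d:T. ✓
b: successors {h}; <>(p | []~p) there: h:T. ✓
c: successors {a}; <>(p | []~p) there: a:T. ✓
d: successors {c, f}; <>(p | []~p) there: c:T, f:T. ✓
e: successors {c, h}; <>(p | []~p) there: c:T, h:T. ✓
f: successors {a, b, c}; <>(p | []~p) there: a:T, b:T, c:T. ✓
g: successors {a, f, h}; <>(p | []~p) there: a:T, f:T, h:T. ✓
h: successors {a, d, e, g}; <>(p | []~p) there: a:T, d:T, e:T, g:T. ✓
— 8 worlds.
For <>[]<>~p:
a: successors {d}; []<>~p there: d:T. ✓
b: successors {h}; []<>~p there: h:T. ✓
c: successors {a}; []<>~p there: a:T. ✓
d: successors {c, f}; []<>~p there: c:T, f:T. ✓
e: successors {c, h}; []<>~p there: c:T, h:T. ✓
f: successors {a, b, c}; []<>~p there: a:T, b:T, c:T. ✓
g: successors {a, f, h}; []<>~p there: a:T, f:T, h:T. ✓
h: successors {a, d, e, g}; []<>~p there: a:T, d:T, e:T, g:T. ✓
— 8 worlds.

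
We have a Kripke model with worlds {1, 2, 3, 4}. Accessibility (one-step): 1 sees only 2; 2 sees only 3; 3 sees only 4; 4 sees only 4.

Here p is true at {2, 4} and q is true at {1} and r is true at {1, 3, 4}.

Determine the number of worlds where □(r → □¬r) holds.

1: successors {2}; r → □¬r there: 2:T. ✓
2: successors {3}; r → □¬r there: 3:F. ✗
3: successors {4}; r → □¬r there: 4:F. ✗
4: successors {4}; r → □¬r there: 4:F. ✗
Satisfying worlds: {1}.

1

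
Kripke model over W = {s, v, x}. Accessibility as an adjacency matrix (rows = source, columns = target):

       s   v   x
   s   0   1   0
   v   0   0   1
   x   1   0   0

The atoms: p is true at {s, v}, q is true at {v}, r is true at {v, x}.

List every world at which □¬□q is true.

s: successors {v}; ¬□q there: v:T. ✓
v: successors {x}; ¬□q there: x:T. ✓
x: successors {s}; ¬□q there: s:F. ✗

{s, v}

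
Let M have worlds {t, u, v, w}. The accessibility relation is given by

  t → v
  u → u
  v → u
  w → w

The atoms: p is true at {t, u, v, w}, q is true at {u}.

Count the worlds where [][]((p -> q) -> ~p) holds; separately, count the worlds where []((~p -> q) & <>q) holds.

1 and 3

For [][]((p -> q) -> ~p):
t: successors {v}; []((p -> q) -> ~p) there: v:F. ✗
u: successors {u}; []((p -> q) -> ~p) there: u:F. ✗
v: successors {u}; []((p -> q) -> ~p) there: u:F. ✗
w: successors {w}; []((p -> q) -> ~p) there: w:T. ✓
— 1 world.
For []((~p -> q) & <>q):
t: successors {v}; (~p -> q) & <>q there: v:T. ✓
u: successors {u}; (~p -> q) & <>q there: u:T. ✓
v: successors {u}; (~p -> q) & <>q there: u:T. ✓
w: successors {w}; (~p -> q) & <>q there: w:F. ✗
— 3 worlds.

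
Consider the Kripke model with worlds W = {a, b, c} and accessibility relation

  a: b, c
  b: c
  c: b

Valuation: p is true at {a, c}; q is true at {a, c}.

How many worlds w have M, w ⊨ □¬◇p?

a: successors {b, c}; ¬◇p there: b:F, c:T. ✗
b: successors {c}; ¬◇p there: c:T. ✓
c: successors {b}; ¬◇p there: b:F. ✗
Satisfying worlds: {b}.

1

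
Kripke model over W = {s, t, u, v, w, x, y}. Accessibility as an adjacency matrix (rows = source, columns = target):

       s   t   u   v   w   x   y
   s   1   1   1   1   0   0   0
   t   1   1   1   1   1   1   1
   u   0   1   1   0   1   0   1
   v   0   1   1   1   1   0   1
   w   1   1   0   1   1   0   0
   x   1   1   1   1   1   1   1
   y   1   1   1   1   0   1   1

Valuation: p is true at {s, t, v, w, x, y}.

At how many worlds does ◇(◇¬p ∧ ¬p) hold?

s: successors {s, t, u, v}; ◇¬p ∧ ¬p there: s:F, t:F, u:T, v:F. ✓
t: successors {s, t, u, v, w, x, y}; ◇¬p ∧ ¬p there: s:F, t:F, u:T, v:F, w:F, x:F, y:F. ✓
u: successors {t, u, w, y}; ◇¬p ∧ ¬p there: t:F, u:T, w:F, y:F. ✓
v: successors {t, u, v, w, y}; ◇¬p ∧ ¬p there: t:F, u:T, v:F, w:F, y:F. ✓
w: successors {s, t, v, w}; ◇¬p ∧ ¬p there: s:F, t:F, v:F, w:F. ✗
x: successors {s, t, u, v, w, x, y}; ◇¬p ∧ ¬p there: s:F, t:F, u:T, v:F, w:F, x:F, y:F. ✓
y: successors {s, t, u, v, x, y}; ◇¬p ∧ ¬p there: s:F, t:F, u:T, v:F, x:F, y:F. ✓
Satisfying worlds: {s, t, u, v, x, y}.

6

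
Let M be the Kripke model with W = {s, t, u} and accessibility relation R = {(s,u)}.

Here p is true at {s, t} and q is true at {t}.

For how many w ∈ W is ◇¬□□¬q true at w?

s: successors {u}; ¬□□¬q there: u:F. ✗
t: no successors, so ◇¬□□¬q fails. ✗
u: no successors, so ◇¬□□¬q fails. ✗
Satisfying worlds: ∅.

0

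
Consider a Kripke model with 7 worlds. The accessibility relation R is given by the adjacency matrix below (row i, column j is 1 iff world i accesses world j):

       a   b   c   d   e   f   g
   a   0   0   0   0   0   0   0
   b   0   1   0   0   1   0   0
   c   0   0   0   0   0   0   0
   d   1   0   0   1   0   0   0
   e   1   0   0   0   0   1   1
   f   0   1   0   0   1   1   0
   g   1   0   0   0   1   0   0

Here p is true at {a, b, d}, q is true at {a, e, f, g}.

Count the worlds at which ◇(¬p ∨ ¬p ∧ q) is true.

4

a: no successors, so ◇(¬p ∨ ¬p ∧ q) fails. ✗
b: successors {b, e}; ¬p ∨ ¬p ∧ q there: b:F, e:T. ✓
c: no successors, so ◇(¬p ∨ ¬p ∧ q) fails. ✗
d: successors {a, d}; ¬p ∨ ¬p ∧ q there: a:F, d:F. ✗
e: successors {a, f, g}; ¬p ∨ ¬p ∧ q there: a:F, f:T, g:T. ✓
f: successors {b, e, f}; ¬p ∨ ¬p ∧ q there: b:F, e:T, f:T. ✓
g: successors {a, e}; ¬p ∨ ¬p ∧ q there: a:F, e:T. ✓
Satisfying worlds: {b, e, f, g}.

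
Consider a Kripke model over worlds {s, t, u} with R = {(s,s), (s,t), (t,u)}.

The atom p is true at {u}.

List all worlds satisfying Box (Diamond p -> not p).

s: successors {s, t}; Diamond p -> not p there: s:T, t:T. ✓
t: successors {u}; Diamond p -> not p there: u:T. ✓
u: no successors, so Box (Diamond p -> not p) holds vacuously. ✓

{s, t, u}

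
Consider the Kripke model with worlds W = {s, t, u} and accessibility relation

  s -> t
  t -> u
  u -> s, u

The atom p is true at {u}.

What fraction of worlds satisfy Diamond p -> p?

2/3

s: Diamond p is F, p is F. ✓
t: Diamond p is T, p is F. ✗
u: Diamond p is T, p is T. ✓
That's 2 of 3 worlds, so 2/3.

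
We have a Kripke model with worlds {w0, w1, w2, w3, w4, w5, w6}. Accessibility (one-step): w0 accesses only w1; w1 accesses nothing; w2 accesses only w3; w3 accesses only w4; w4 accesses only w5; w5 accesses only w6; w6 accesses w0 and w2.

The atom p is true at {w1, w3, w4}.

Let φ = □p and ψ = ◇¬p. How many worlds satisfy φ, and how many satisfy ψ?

4 and 3

For □p:
w0: successors {w1}; p there: w1:T. ✓
w1: no successors, so □p holds vacuously. ✓
w2: successors {w3}; p there: w3:T. ✓
w3: successors {w4}; p there: w4:T. ✓
w4: successors {w5}; p there: w5:F. ✗
w5: successors {w6}; p there: w6:F. ✗
w6: successors {w0, w2}; p there: w0:F, w2:F. ✗
— 4 worlds.
For ◇¬p:
w0: successors {w1}; ¬p there: w1:F. ✗
w1: no successors, so ◇¬p fails. ✗
w2: successors {w3}; ¬p there: w3:F. ✗
w3: successors {w4}; ¬p there: w4:F. ✗
w4: successors {w5}; ¬p there: w5:T. ✓
w5: successors {w6}; ¬p there: w6:T. ✓
w6: successors {w0, w2}; ¬p there: w0:T, w2:T. ✓
— 3 worlds.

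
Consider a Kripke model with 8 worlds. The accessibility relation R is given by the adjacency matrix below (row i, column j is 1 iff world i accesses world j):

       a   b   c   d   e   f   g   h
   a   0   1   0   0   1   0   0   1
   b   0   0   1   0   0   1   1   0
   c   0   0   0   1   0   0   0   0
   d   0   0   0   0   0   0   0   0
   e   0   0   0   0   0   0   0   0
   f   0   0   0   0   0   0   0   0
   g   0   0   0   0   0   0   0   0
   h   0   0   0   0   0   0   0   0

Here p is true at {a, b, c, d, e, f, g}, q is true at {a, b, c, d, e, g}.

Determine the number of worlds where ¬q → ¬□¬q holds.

a: ¬q is F, ¬□¬q is T. ✓
b: ¬q is F, ¬□¬q is T. ✓
c: ¬q is F, ¬□¬q is T. ✓
d: ¬q is F, ¬□¬q is F. ✓
e: ¬q is F, ¬□¬q is F. ✓
f: ¬q is T, ¬□¬q is F. ✗
g: ¬q is F, ¬□¬q is F. ✓
h: ¬q is T, ¬□¬q is F. ✗
Satisfying worlds: {a, b, c, d, e, g}.

6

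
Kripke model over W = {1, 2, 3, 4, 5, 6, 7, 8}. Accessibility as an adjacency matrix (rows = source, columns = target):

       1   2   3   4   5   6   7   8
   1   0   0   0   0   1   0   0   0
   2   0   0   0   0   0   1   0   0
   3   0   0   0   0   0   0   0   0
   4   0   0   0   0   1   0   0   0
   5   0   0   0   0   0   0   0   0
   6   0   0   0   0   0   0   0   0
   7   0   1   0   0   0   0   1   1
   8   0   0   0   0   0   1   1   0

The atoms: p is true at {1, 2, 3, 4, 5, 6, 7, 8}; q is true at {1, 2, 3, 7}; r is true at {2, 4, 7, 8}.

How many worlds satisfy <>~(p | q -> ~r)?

1: successors {5}; ~(p | q -> ~r) there: 5:F. ✗
2: successors {6}; ~(p | q -> ~r) there: 6:F. ✗
3: no successors, so <>~(p | q -> ~r) fails. ✗
4: successors {5}; ~(p | q -> ~r) there: 5:F. ✗
5: no successors, so <>~(p | q -> ~r) fails. ✗
6: no successors, so <>~(p | q -> ~r) fails. ✗
7: successors {2, 7, 8}; ~(p | q -> ~r) there: 2:T, 7:T, 8:T. ✓
8: successors {6, 7}; ~(p | q -> ~r) there: 6:F, 7:T. ✓
Satisfying worlds: {7, 8}.

2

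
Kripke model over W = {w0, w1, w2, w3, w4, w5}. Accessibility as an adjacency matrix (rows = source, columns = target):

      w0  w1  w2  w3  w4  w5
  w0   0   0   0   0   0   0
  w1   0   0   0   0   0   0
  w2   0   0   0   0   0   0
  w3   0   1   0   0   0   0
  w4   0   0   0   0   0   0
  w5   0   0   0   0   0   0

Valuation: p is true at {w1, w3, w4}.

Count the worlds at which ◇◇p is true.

0

w0: no successors, so ◇◇p fails. ✗
w1: no successors, so ◇◇p fails. ✗
w2: no successors, so ◇◇p fails. ✗
w3: successors {w1}; ◇p there: w1:F. ✗
w4: no successors, so ◇◇p fails. ✗
w5: no successors, so ◇◇p fails. ✗
Satisfying worlds: ∅.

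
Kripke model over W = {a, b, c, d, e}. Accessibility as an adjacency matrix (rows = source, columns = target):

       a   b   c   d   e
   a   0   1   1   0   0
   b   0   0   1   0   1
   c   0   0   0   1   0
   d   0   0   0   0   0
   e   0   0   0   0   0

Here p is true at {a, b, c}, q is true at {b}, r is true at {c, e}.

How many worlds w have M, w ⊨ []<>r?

2

a: successors {b, c}; <>r there: b:T, c:F. ✗
b: successors {c, e}; <>r there: c:F, e:F. ✗
c: successors {d}; <>r there: d:F. ✗
d: no successors, so []<>r holds vacuously. ✓
e: no successors, so []<>r holds vacuously. ✓
Satisfying worlds: {d, e}.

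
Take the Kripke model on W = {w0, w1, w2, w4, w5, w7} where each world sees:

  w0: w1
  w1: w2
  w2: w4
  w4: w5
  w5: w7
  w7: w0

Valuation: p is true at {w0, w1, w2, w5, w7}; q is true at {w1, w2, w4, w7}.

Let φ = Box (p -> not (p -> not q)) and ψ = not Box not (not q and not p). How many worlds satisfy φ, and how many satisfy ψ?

4 and 0

For Box (p -> not (p -> not q)):
w0: successors {w1}; p -> not (p -> not q) there: w1:T. ✓
w1: successors {w2}; p -> not (p -> not q) there: w2:T. ✓
w2: successors {w4}; p -> not (p -> not q) there: w4:T. ✓
w4: successors {w5}; p -> not (p -> not q) there: w5:F. ✗
w5: successors {w7}; p -> not (p -> not q) there: w7:T. ✓
w7: successors {w0}; p -> not (p -> not q) there: w0:F. ✗
— 4 worlds.
For not Box not (not q and not p):
w0: Box not (not q and not p) is T. ✗
w1: Box not (not q and not p) is T. ✗
w2: Box not (not q and not p) is T. ✗
w4: Box not (not q and not p) is T. ✗
w5: Box not (not q and not p) is T. ✗
w7: Box not (not q and not p) is T. ✗
— 0 worlds.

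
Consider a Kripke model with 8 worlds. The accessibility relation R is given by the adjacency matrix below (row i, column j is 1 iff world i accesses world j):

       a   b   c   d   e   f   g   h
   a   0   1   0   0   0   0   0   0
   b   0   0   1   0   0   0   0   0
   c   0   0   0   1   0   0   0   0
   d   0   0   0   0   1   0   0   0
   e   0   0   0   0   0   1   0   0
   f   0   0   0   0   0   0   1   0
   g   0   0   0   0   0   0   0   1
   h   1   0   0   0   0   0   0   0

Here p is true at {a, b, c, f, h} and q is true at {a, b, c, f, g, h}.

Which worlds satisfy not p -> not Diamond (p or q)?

a: not p is F, not Diamond (p or q) is F. ✓
b: not p is F, not Diamond (p or q) is F. ✓
c: not p is F, not Diamond (p or q) is T. ✓
d: not p is T, not Diamond (p or q) is T. ✓
e: not p is T, not Diamond (p or q) is F. ✗
f: not p is F, not Diamond (p or q) is F. ✓
g: not p is T, not Diamond (p or q) is F. ✗
h: not p is F, not Diamond (p or q) is F. ✓

{a, b, c, d, f, h}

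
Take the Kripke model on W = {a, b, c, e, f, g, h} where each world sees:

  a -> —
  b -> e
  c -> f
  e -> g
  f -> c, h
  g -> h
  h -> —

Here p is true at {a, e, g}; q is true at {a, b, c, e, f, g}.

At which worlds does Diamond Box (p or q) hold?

a: no successors, so Diamond Box (p or q) fails. ✗
b: successors {e}; Box (p or q) there: e:T. ✓
c: successors {f}; Box (p or q) there: f:F. ✗
e: successors {g}; Box (p or q) there: g:F. ✗
f: successors {c, h}; Box (p or q) there: c:T, h:T. ✓
g: successors {h}; Box (p or q) there: h:T. ✓
h: no successors, so Diamond Box (p or q) fails. ✗

{b, f, g}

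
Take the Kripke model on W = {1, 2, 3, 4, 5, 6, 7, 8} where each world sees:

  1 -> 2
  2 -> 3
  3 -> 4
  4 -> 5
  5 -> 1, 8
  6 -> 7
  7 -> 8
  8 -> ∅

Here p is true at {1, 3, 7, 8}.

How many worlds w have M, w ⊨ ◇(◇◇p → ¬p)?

1: successors {2}; ◇◇p → ¬p there: 2:T. ✓
2: successors {3}; ◇◇p → ¬p there: 3:T. ✓
3: successors {4}; ◇◇p → ¬p there: 4:T. ✓
4: successors {5}; ◇◇p → ¬p there: 5:T. ✓
5: successors {1, 8}; ◇◇p → ¬p there: 1:F, 8:T. ✓
6: successors {7}; ◇◇p → ¬p there: 7:T. ✓
7: successors {8}; ◇◇p → ¬p there: 8:T. ✓
8: no successors, so ◇(◇◇p → ¬p) fails. ✗
Satisfying worlds: {1, 2, 3, 4, 5, 6, 7}.

7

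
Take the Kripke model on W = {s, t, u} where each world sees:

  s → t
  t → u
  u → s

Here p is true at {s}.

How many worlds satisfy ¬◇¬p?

1

s: ◇¬p is T. ✗
t: ◇¬p is T. ✗
u: ◇¬p is F. ✓
Satisfying worlds: {u}.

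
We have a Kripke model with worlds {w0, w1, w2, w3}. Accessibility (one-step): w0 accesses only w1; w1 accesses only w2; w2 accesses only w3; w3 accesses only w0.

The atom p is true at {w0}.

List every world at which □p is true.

w0: successors {w1}; p there: w1:F. ✗
w1: successors {w2}; p there: w2:F. ✗
w2: successors {w3}; p there: w3:F. ✗
w3: successors {w0}; p there: w0:T. ✓

{w3}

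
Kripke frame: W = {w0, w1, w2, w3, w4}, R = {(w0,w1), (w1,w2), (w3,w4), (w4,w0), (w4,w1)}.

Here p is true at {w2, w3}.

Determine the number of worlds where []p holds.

w0: successors {w1}; p there: w1:F. ✗
w1: successors {w2}; p there: w2:T. ✓
w2: no successors, so []p holds vacuously. ✓
w3: successors {w4}; p there: w4:F. ✗
w4: successors {w0, w1}; p there: w0:F, w1:F. ✗
Satisfying worlds: {w1, w2}.

2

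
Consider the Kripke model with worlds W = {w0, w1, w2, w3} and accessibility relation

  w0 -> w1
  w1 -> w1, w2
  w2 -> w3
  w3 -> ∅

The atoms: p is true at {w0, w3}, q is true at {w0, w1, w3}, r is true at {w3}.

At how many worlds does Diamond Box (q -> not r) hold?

w0: successors {w1}; Box (q -> not r) there: w1:T. ✓
w1: successors {w1, w2}; Box (q -> not r) there: w1:T, w2:F. ✓
w2: successors {w3}; Box (q -> not r) there: w3:T. ✓
w3: no successors, so Diamond Box (q -> not r) fails. ✗
Satisfying worlds: {w0, w1, w2}.

3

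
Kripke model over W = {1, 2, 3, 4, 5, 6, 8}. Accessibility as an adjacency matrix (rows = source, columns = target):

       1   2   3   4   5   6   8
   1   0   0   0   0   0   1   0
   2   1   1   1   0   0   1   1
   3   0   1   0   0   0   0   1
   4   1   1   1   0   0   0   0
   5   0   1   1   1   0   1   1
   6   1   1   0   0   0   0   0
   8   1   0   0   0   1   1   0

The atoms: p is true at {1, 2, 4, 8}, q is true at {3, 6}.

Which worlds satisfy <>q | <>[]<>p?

1: <>q is T, <>[]<>p is F. ✓
2: <>q is T, <>[]<>p is T. ✓
3: <>q is F, <>[]<>p is F. ✗
4: <>q is T, <>[]<>p is T. ✓
5: <>q is T, <>[]<>p is T. ✓
6: <>q is F, <>[]<>p is T. ✓
8: <>q is T, <>[]<>p is T. ✓

{1, 2, 4, 5, 6, 8}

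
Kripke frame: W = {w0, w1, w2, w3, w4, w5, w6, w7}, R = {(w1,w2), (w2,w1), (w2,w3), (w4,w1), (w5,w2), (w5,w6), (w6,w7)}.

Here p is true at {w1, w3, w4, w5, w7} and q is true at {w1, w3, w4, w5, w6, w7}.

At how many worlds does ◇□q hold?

4

w0: no successors, so ◇□q fails. ✗
w1: successors {w2}; □q there: w2:T. ✓
w2: successors {w1, w3}; □q there: w1:F, w3:T. ✓
w3: no successors, so ◇□q fails. ✗
w4: successors {w1}; □q there: w1:F. ✗
w5: successors {w2, w6}; □q there: w2:T, w6:T. ✓
w6: successors {w7}; □q there: w7:T. ✓
w7: no successors, so ◇□q fails. ✗
Satisfying worlds: {w1, w2, w5, w6}.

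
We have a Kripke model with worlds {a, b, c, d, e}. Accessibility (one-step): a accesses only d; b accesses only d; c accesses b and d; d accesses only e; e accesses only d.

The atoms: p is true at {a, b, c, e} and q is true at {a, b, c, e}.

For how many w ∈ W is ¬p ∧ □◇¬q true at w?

1

a: ¬p is F, □◇¬q is F. ✗
b: ¬p is F, □◇¬q is F. ✗
c: ¬p is F, □◇¬q is F. ✗
d: ¬p is T, □◇¬q is T. ✓
e: ¬p is F, □◇¬q is F. ✗
Satisfying worlds: {d}.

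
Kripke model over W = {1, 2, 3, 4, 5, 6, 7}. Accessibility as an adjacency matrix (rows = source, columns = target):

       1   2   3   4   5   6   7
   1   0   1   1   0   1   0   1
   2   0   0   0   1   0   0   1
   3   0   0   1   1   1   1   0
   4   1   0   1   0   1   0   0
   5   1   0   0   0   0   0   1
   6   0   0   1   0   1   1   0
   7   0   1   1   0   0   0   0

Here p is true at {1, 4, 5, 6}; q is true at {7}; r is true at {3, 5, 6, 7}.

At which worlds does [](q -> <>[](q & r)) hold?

{3, 4, 6, 7}

1: successors {2, 3, 5, 7}; q -> <>[](q & r) there: 2:T, 3:T, 5:T, 7:F. ✗
2: successors {4, 7}; q -> <>[](q & r) there: 4:T, 7:F. ✗
3: successors {3, 4, 5, 6}; q -> <>[](q & r) there: 3:T, 4:T, 5:T, 6:T. ✓
4: successors {1, 3, 5}; q -> <>[](q & r) there: 1:T, 3:T, 5:T. ✓
5: successors {1, 7}; q -> <>[](q & r) there: 1:T, 7:F. ✗
6: successors {3, 5, 6}; q -> <>[](q & r) there: 3:T, 5:T, 6:T. ✓
7: successors {2, 3}; q -> <>[](q & r) there: 2:T, 3:T. ✓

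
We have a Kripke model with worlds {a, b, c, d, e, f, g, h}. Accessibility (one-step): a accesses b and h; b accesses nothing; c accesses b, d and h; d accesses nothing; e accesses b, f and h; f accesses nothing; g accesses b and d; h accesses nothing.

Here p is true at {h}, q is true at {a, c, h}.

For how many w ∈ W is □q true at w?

a: successors {b, h}; q there: b:F, h:T. ✗
b: no successors, so □q holds vacuously. ✓
c: successors {b, d, h}; q there: b:F, d:F, h:T. ✗
d: no successors, so □q holds vacuously. ✓
e: successors {b, f, h}; q there: b:F, f:F, h:T. ✗
f: no successors, so □q holds vacuously. ✓
g: successors {b, d}; q there: b:F, d:F. ✗
h: no successors, so □q holds vacuously. ✓
Satisfying worlds: {b, d, f, h}.

4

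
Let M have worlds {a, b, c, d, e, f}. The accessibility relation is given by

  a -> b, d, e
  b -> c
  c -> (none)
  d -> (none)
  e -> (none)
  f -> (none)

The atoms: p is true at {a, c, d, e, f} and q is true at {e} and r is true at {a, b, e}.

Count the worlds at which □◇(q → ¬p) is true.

a: successors {b, d, e}; ◇(q → ¬p) there: b:T, d:F, e:F. ✗
b: successors {c}; ◇(q → ¬p) there: c:F. ✗
c: no successors, so □◇(q → ¬p) holds vacuously. ✓
d: no successors, so □◇(q → ¬p) holds vacuously. ✓
e: no successors, so □◇(q → ¬p) holds vacuously. ✓
f: no successors, so □◇(q → ¬p) holds vacuously. ✓
Satisfying worlds: {c, d, e, f}.

4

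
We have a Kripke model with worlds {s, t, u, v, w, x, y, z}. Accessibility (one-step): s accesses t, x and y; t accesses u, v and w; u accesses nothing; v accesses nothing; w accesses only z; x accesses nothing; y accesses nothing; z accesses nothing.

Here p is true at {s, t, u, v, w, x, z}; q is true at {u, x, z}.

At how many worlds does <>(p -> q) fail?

s: successors {t, x, y}; p -> q there: t:F, x:T, y:T. ✓
t: successors {u, v, w}; p -> q there: u:T, v:F, w:F. ✓
u: no successors, so <>(p -> q) fails. ✗
v: no successors, so <>(p -> q) fails. ✗
w: successors {z}; p -> q there: z:T. ✓
x: no successors, so <>(p -> q) fails. ✗
y: no successors, so <>(p -> q) fails. ✗
z: no successors, so <>(p -> q) fails. ✗
Satisfying worlds: {s, t, w}.
So <>(p -> q) fails at the other 5 worlds.

5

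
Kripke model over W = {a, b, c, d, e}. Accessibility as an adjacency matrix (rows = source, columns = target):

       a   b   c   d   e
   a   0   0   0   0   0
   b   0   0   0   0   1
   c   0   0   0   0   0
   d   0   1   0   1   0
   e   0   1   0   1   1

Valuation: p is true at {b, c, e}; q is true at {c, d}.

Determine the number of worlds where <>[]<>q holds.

a: no successors, so <>[]<>q fails. ✗
b: successors {e}; []<>q there: e:F. ✗
c: no successors, so <>[]<>q fails. ✗
d: successors {b, d}; []<>q there: b:T, d:F. ✓
e: successors {b, d, e}; []<>q there: b:T, d:F, e:F. ✓
Satisfying worlds: {d, e}.

2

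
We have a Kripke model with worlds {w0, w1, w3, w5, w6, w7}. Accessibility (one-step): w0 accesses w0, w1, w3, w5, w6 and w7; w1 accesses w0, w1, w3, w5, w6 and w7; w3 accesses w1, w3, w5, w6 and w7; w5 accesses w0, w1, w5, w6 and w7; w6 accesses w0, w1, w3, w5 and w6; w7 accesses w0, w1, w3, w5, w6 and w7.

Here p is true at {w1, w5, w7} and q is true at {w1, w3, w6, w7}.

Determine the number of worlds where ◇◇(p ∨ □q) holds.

6

w0: successors {w0, w1, w3, w5, w6, w7}; ◇(p ∨ □q) there: w0:T, w1:T, w3:T, w5:T, w6:T, w7:T. ✓
w1: successors {w0, w1, w3, w5, w6, w7}; ◇(p ∨ □q) there: w0:T, w1:T, w3:T, w5:T, w6:T, w7:T. ✓
w3: successors {w1, w3, w5, w6, w7}; ◇(p ∨ □q) there: w1:T, w3:T, w5:T, w6:T, w7:T. ✓
w5: successors {w0, w1, w5, w6, w7}; ◇(p ∨ □q) there: w0:T, w1:T, w5:T, w6:T, w7:T. ✓
w6: successors {w0, w1, w3, w5, w6}; ◇(p ∨ □q) there: w0:T, w1:T, w3:T, w5:T, w6:T. ✓
w7: successors {w0, w1, w3, w5, w6, w7}; ◇(p ∨ □q) there: w0:T, w1:T, w3:T, w5:T, w6:T, w7:T. ✓
Satisfying worlds: {w0, w1, w3, w5, w6, w7}.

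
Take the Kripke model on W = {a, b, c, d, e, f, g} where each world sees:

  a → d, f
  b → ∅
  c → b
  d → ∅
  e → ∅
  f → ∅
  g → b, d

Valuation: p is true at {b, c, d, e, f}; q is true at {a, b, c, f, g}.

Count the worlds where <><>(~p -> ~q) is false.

7

a: successors {d, f}; <>(~p -> ~q) there: d:F, f:F. ✗
b: no successors, so <><>(~p -> ~q) fails. ✗
c: successors {b}; <>(~p -> ~q) there: b:F. ✗
d: no successors, so <><>(~p -> ~q) fails. ✗
e: no successors, so <><>(~p -> ~q) fails. ✗
f: no successors, so <><>(~p -> ~q) fails. ✗
g: successors {b, d}; <>(~p -> ~q) there: b:F, d:F. ✗
Satisfying worlds: ∅.
So <><>(~p -> ~q) fails at the other 7 worlds.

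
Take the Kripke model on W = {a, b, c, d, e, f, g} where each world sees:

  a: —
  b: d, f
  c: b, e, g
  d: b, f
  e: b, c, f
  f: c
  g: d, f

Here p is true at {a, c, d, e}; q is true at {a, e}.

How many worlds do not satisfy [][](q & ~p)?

a: no successors, so [][](q & ~p) holds vacuously. ✓
b: successors {d, f}; [](q & ~p) there: d:F, f:F. ✗
c: successors {b, e, g}; [](q & ~p) there: b:F, e:F, g:F. ✗
d: successors {b, f}; [](q & ~p) there: b:F, f:F. ✗
e: successors {b, c, f}; [](q & ~p) there: b:F, c:F, f:F. ✗
f: successors {c}; [](q & ~p) there: c:F. ✗
g: successors {d, f}; [](q & ~p) there: d:F, f:F. ✗
Satisfying worlds: {a}.
So [][](q & ~p) fails at the other 6 worlds.

6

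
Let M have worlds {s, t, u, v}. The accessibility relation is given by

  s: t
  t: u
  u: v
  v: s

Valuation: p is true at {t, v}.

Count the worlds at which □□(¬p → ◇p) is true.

s: successors {t}; □(¬p → ◇p) there: t:T. ✓
t: successors {u}; □(¬p → ◇p) there: u:T. ✓
u: successors {v}; □(¬p → ◇p) there: v:T. ✓
v: successors {s}; □(¬p → ◇p) there: s:T. ✓
Satisfying worlds: {s, t, u, v}.

4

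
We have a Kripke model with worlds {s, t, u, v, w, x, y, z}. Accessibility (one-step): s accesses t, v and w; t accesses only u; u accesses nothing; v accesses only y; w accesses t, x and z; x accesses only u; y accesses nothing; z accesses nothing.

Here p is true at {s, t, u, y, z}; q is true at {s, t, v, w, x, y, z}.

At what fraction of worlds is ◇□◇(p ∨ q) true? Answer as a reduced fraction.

s: successors {t, v, w}; □◇(p ∨ q) there: t:F, v:F, w:F. ✗
t: successors {u}; □◇(p ∨ q) there: u:T. ✓
u: no successors, so ◇□◇(p ∨ q) fails. ✗
v: successors {y}; □◇(p ∨ q) there: y:T. ✓
w: successors {t, x, z}; □◇(p ∨ q) there: t:F, x:F, z:T. ✓
x: successors {u}; □◇(p ∨ q) there: u:T. ✓
y: no successors, so ◇□◇(p ∨ q) fails. ✗
z: no successors, so ◇□◇(p ∨ q) fails. ✗
That's 4 of 8 worlds, so 4/8 = 1/2.

1/2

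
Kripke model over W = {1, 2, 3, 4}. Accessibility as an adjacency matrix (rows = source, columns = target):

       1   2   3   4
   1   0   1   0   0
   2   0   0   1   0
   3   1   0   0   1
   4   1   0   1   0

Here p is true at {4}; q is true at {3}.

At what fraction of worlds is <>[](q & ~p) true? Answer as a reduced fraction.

1/4

1: successors {2}; [](q & ~p) there: 2:T. ✓
2: successors {3}; [](q & ~p) there: 3:F. ✗
3: successors {1, 4}; [](q & ~p) there: 1:F, 4:F. ✗
4: successors {1, 3}; [](q & ~p) there: 1:F, 3:F. ✗
That's 1 of 4 worlds, so 1/4.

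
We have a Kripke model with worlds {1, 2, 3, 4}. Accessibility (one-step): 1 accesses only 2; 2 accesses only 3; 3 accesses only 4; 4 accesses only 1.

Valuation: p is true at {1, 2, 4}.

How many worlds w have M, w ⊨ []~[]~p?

1: successors {2}; ~[]~p there: 2:F. ✗
2: successors {3}; ~[]~p there: 3:T. ✓
3: successors {4}; ~[]~p there: 4:T. ✓
4: successors {1}; ~[]~p there: 1:T. ✓
Satisfying worlds: {2, 3, 4}.

3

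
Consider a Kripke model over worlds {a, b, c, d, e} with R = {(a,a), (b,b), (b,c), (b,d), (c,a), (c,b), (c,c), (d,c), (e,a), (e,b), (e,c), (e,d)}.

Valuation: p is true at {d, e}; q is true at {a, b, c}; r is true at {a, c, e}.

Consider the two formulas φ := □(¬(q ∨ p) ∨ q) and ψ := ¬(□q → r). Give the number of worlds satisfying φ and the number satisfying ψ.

For □(¬(q ∨ p) ∨ q):
a: successors {a}; ¬(q ∨ p) ∨ q there: a:T. ✓
b: successors {b, c, d}; ¬(q ∨ p) ∨ q there: b:T, c:T, d:F. ✗
c: successors {a, b, c}; ¬(q ∨ p) ∨ q there: a:T, b:T, c:T. ✓
d: successors {c}; ¬(q ∨ p) ∨ q there: c:T. ✓
e: successors {a, b, c, d}; ¬(q ∨ p) ∨ q there: a:T, b:T, c:T, d:F. ✗
— 3 worlds.
For ¬(□q → r):
a: □q → r is T. ✗
b: □q → r is T. ✗
c: □q → r is T. ✗
d: □q → r is F. ✓
e: □q → r is T. ✗
— 1 world.

3 and 1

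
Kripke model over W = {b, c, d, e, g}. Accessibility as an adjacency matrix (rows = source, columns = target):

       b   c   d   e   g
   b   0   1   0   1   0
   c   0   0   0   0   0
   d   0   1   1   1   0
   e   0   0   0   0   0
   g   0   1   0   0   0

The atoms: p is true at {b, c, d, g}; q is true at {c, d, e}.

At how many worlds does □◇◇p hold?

b: successors {c, e}; ◇◇p there: c:F, e:F. ✗
c: no successors, so □◇◇p holds vacuously. ✓
d: successors {c, d, e}; ◇◇p there: c:F, d:T, e:F. ✗
e: no successors, so □◇◇p holds vacuously. ✓
g: successors {c}; ◇◇p there: c:F. ✗
Satisfying worlds: {c, e}.

2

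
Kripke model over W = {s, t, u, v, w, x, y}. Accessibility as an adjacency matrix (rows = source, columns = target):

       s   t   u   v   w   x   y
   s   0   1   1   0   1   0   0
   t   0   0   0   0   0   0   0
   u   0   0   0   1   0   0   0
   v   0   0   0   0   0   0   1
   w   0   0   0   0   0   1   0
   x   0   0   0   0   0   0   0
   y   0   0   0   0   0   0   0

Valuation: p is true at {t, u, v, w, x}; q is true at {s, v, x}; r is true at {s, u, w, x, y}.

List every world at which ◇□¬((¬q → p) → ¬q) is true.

{s, v, w}

s: successors {t, u, w}; □¬((¬q → p) → ¬q) there: t:T, u:T, w:T. ✓
t: no successors, so ◇□¬((¬q → p) → ¬q) fails. ✗
u: successors {v}; □¬((¬q → p) → ¬q) there: v:F. ✗
v: successors {y}; □¬((¬q → p) → ¬q) there: y:T. ✓
w: successors {x}; □¬((¬q → p) → ¬q) there: x:T. ✓
x: no successors, so ◇□¬((¬q → p) → ¬q) fails. ✗
y: no successors, so ◇□¬((¬q → p) → ¬q) fails. ✗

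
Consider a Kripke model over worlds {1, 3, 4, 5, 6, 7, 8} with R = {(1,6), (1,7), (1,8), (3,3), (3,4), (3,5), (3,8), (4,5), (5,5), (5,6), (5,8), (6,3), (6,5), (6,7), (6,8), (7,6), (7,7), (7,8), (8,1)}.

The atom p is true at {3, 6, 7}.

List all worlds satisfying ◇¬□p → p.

{3, 6, 7}

1: ◇¬□p is T, p is F. ✗
3: ◇¬□p is T, p is T. ✓
4: ◇¬□p is T, p is F. ✗
5: ◇¬□p is T, p is F. ✗
6: ◇¬□p is T, p is T. ✓
7: ◇¬□p is T, p is T. ✓
8: ◇¬□p is T, p is F. ✗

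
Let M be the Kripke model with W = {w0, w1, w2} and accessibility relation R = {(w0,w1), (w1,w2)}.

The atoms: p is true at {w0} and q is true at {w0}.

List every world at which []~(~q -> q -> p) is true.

w0: successors {w1}; ~(~q -> q -> p) there: w1:F. ✗
w1: successors {w2}; ~(~q -> q -> p) there: w2:F. ✗
w2: no successors, so []~(~q -> q -> p) holds vacuously. ✓

{w2}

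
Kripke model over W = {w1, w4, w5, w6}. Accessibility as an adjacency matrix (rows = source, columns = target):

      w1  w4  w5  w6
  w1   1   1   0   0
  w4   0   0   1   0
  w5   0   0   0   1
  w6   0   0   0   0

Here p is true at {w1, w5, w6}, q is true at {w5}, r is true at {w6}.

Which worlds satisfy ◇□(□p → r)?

{w4, w5}

w1: successors {w1, w4}; □(□p → r) there: w1:F, w4:F. ✗
w4: successors {w5}; □(□p → r) there: w5:T. ✓
w5: successors {w6}; □(□p → r) there: w6:T. ✓
w6: no successors, so ◇□(□p → r) fails. ✗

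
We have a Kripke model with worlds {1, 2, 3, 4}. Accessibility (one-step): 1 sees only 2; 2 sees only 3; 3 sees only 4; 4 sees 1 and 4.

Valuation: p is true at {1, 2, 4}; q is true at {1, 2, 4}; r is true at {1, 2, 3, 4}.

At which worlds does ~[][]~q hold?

1: [][]~q is T. ✗
2: [][]~q is F. ✓
3: [][]~q is F. ✓
4: [][]~q is F. ✓

{2, 3, 4}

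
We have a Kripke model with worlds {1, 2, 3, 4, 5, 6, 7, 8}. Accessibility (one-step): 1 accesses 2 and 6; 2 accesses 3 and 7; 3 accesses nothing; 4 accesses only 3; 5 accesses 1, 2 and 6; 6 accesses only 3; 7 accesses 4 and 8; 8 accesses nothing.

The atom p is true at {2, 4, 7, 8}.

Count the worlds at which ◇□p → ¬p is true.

1: ◇□p is F, ¬p is T. ✓
2: ◇□p is T, ¬p is F. ✗
3: ◇□p is F, ¬p is T. ✓
4: ◇□p is T, ¬p is F. ✗
5: ◇□p is F, ¬p is T. ✓
6: ◇□p is T, ¬p is T. ✓
7: ◇□p is T, ¬p is F. ✗
8: ◇□p is F, ¬p is F. ✓
Satisfying worlds: {1, 3, 5, 6, 8}.

5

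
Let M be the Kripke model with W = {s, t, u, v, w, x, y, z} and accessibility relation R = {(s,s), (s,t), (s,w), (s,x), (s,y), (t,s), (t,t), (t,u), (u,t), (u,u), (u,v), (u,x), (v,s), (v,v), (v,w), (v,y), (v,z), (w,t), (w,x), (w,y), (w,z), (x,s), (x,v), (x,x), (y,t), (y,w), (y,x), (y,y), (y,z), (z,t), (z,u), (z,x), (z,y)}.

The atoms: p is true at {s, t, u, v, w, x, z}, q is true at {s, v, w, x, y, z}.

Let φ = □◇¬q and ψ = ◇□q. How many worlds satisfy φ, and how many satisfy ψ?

1 and 7

For □◇¬q:
s: successors {s, t, w, x, y}; ◇¬q there: s:T, t:T, w:T, x:F, y:T. ✗
t: successors {s, t, u}; ◇¬q there: s:T, t:T, u:T. ✓
u: successors {t, u, v, x}; ◇¬q there: t:T, u:T, v:F, x:F. ✗
v: successors {s, v, w, y, z}; ◇¬q there: s:T, v:F, w:T, y:T, z:T. ✗
w: successors {t, x, y, z}; ◇¬q there: t:T, x:F, y:T, z:T. ✗
x: successors {s, v, x}; ◇¬q there: s:T, v:F, x:F. ✗
y: successors {t, w, x, y, z}; ◇¬q there: t:T, w:T, x:F, y:T, z:T. ✗
z: successors {t, u, x, y}; ◇¬q there: t:T, u:T, x:F, y:T. ✗
— 1 world.
For ◇□q:
s: successors {s, t, w, x, y}; □q there: s:F, t:F, w:F, x:T, y:F. ✓
t: successors {s, t, u}; □q there: s:F, t:F, u:F. ✗
u: successors {t, u, v, x}; □q there: t:F, u:F, v:T, x:T. ✓
v: successors {s, v, w, y, z}; □q there: s:F, v:T, w:F, y:F, z:F. ✓
w: successors {t, x, y, z}; □q there: t:F, x:T, y:F, z:F. ✓
x: successors {s, v, x}; □q there: s:F, v:T, x:T. ✓
y: successors {t, w, x, y, z}; □q there: t:F, w:F, x:T, y:F, z:F. ✓
z: successors {t, u, x, y}; □q there: t:F, u:F, x:T, y:F. ✓
— 7 worlds.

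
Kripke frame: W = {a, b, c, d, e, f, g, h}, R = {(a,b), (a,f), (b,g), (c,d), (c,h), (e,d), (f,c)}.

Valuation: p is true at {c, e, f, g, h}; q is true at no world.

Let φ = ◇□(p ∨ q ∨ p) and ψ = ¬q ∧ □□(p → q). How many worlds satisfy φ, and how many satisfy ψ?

For ◇□(p ∨ q ∨ p):
a: successors {b, f}; □(p ∨ q ∨ p) there: b:T, f:T. ✓
b: successors {g}; □(p ∨ q ∨ p) there: g:T. ✓
c: successors {d, h}; □(p ∨ q ∨ p) there: d:T, h:T. ✓
d: no successors, so ◇□(p ∨ q ∨ p) fails. ✗
e: successors {d}; □(p ∨ q ∨ p) there: d:T. ✓
f: successors {c}; □(p ∨ q ∨ p) there: c:F. ✗
g: no successors, so ◇□(p ∨ q ∨ p) fails. ✗
h: no successors, so ◇□(p ∨ q ∨ p) fails. ✗
— 4 worlds.
For ¬q ∧ □□(p → q):
a: ¬q is T, □□(p → q) is F. ✗
b: ¬q is T, □□(p → q) is T. ✓
c: ¬q is T, □□(p → q) is T. ✓
d: ¬q is T, □□(p → q) is T. ✓
e: ¬q is T, □□(p → q) is T. ✓
f: ¬q is T, □□(p → q) is F. ✗
g: ¬q is T, □□(p → q) is T. ✓
h: ¬q is T, □□(p → q) is T. ✓
— 6 worlds.

4 and 6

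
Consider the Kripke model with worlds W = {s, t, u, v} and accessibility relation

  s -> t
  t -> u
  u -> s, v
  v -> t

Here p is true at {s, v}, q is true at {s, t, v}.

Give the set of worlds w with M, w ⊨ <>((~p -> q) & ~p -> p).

{t, u}

s: successors {t}; (~p -> q) & ~p -> p there: t:F. ✗
t: successors {u}; (~p -> q) & ~p -> p there: u:T. ✓
u: successors {s, v}; (~p -> q) & ~p -> p there: s:T, v:T. ✓
v: successors {t}; (~p -> q) & ~p -> p there: t:F. ✗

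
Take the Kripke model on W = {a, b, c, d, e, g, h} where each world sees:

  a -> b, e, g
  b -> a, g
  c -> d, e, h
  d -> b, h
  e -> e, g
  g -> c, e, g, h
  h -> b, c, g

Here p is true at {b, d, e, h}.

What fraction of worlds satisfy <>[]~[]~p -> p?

a: <>[]~[]~p is T, p is F. ✗
b: <>[]~[]~p is T, p is T. ✓
c: <>[]~[]~p is T, p is F. ✗
d: <>[]~[]~p is T, p is T. ✓
e: <>[]~[]~p is T, p is T. ✓
g: <>[]~[]~p is T, p is F. ✗
h: <>[]~[]~p is T, p is T. ✓
That's 4 of 7 worlds, so 4/7.

4/7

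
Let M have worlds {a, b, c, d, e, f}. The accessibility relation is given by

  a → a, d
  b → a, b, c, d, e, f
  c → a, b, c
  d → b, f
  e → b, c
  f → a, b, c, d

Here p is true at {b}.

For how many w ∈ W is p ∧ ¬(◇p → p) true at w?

a: p is F, ¬(◇p → p) is F. ✗
b: p is T, ¬(◇p → p) is F. ✗
c: p is F, ¬(◇p → p) is T. ✗
d: p is F, ¬(◇p → p) is T. ✗
e: p is F, ¬(◇p → p) is T. ✗
f: p is F, ¬(◇p → p) is T. ✗
Satisfying worlds: ∅.

0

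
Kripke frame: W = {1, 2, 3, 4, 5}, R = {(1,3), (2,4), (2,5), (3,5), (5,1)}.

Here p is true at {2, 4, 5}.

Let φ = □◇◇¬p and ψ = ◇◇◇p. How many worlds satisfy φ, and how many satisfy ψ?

3 and 1

For □◇◇¬p:
1: successors {3}; ◇◇¬p there: 3:T. ✓
2: successors {4, 5}; ◇◇¬p there: 4:F, 5:T. ✗
3: successors {5}; ◇◇¬p there: 5:T. ✓
4: no successors, so □◇◇¬p holds vacuously. ✓
5: successors {1}; ◇◇¬p there: 1:F. ✗
— 3 worlds.
For ◇◇◇p:
1: successors {3}; ◇◇p there: 3:F. ✗
2: successors {4, 5}; ◇◇p there: 4:F, 5:F. ✗
3: successors {5}; ◇◇p there: 5:F. ✗
4: no successors, so ◇◇◇p fails. ✗
5: successors {1}; ◇◇p there: 1:T. ✓
— 1 world.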